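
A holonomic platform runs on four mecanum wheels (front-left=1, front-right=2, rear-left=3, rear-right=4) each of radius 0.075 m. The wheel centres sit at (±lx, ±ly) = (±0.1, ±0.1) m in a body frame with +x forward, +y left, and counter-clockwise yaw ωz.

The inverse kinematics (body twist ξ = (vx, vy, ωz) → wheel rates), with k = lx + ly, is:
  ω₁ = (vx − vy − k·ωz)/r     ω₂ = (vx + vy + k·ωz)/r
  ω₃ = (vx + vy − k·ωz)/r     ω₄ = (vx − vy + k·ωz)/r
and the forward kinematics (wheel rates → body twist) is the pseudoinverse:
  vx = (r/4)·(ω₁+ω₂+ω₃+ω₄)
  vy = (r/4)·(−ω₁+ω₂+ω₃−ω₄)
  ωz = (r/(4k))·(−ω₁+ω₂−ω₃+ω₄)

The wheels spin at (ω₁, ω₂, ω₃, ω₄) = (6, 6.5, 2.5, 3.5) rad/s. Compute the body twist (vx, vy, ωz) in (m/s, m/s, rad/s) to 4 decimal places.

k = lx + ly = 0.1 + 0.1 = 0.2000
ω₁+ω₂+ω₃+ω₄ = 18.5000  →  vx = (0.075/4)·18.5000 = 0.3469
−ω₁+ω₂+ω₃−ω₄ = -0.5000  →  vy = (0.075/4)·-0.5000 = -0.0094
−ω₁+ω₂−ω₃+ω₄ = 1.5000  →  ωz = (0.075/0.8000)·1.5000 = 0.1406

(0.3469, -0.0094, 0.1406)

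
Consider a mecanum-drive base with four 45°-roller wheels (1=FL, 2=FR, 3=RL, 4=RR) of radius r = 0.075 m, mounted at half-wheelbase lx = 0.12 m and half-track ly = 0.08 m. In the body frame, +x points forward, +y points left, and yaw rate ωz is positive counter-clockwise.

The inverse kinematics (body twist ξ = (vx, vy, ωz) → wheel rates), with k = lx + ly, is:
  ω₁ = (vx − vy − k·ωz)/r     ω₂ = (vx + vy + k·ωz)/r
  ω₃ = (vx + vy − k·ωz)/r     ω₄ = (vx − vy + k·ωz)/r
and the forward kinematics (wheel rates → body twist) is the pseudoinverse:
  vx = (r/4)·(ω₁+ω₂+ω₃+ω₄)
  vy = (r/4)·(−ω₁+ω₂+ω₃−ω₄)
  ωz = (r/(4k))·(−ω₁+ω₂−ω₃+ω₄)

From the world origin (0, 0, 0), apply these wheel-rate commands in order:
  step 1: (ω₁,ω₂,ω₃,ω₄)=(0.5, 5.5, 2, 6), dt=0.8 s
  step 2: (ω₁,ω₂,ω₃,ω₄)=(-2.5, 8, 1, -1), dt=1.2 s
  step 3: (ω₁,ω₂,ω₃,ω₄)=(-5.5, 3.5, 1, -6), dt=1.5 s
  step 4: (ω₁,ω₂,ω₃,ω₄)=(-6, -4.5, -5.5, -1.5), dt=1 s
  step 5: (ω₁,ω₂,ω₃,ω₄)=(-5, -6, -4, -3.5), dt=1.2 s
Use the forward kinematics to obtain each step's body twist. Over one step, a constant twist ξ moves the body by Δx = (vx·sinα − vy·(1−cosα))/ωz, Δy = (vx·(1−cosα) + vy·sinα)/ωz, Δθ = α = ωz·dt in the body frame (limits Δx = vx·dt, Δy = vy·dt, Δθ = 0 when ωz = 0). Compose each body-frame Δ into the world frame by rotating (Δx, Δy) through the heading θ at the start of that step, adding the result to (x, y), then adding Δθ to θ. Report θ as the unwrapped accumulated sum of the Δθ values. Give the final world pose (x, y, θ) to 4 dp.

step 1: ξ=(vx,vy,ωz)=(0.2625, 0.0188, 0.8437), dt=0.8 → body Δ=(0.1895, 0.0821, 0.6750) → world pose (0.1895, 0.0821, 0.6750)
step 2: ξ=(vx,vy,ωz)=(0.1031, 0.2344, 0.7969), dt=1.2 → body Δ=(-0.0188, 0.2951, 0.9562) → world pose (-0.0095, 0.3007, 1.6312)
step 3: ξ=(vx,vy,ωz)=(-0.1312, 0.3000, 0.1875), dt=1.5 → body Δ=(-0.2572, 0.4166, 0.2812) → world pose (-0.4098, 0.0189, 1.9125)
step 4: ξ=(vx,vy,ωz)=(-0.3281, -0.0469, 0.5156), dt=1.0 → body Δ=(-0.3020, -0.1276, 0.5156) → world pose (-0.1885, -0.2229, 2.4281)
step 5: ξ=(vx,vy,ωz)=(-0.3469, -0.0281, -0.0469), dt=1.2 → body Δ=(-0.4170, -0.0220, -0.0562) → world pose (0.1412, -0.4791, 2.3719)

(0.1412, -0.4791, 2.3719)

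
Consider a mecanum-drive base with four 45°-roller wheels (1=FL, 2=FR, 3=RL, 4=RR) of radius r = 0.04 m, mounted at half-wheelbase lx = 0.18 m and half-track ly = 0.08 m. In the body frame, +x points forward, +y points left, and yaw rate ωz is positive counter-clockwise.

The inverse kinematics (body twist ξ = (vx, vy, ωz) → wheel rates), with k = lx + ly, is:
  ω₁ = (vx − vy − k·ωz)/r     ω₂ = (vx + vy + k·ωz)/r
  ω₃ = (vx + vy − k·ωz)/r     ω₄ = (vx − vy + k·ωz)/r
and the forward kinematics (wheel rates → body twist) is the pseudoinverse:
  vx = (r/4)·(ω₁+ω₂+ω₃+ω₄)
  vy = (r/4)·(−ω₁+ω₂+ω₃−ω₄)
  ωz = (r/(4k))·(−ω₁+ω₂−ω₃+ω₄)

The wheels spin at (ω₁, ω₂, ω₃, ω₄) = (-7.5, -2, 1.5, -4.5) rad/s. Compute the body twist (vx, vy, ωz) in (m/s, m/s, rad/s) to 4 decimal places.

k = lx + ly = 0.18 + 0.08 = 0.2600
ω₁+ω₂+ω₃+ω₄ = -12.5000  →  vx = (0.04/4)·-12.5000 = -0.1250
−ω₁+ω₂+ω₃−ω₄ = 11.5000  →  vy = (0.04/4)·11.5000 = 0.1150
−ω₁+ω₂−ω₃+ω₄ = -0.5000  →  ωz = (0.04/1.0400)·-0.5000 = -0.0192

(-0.1250, 0.1150, -0.0192)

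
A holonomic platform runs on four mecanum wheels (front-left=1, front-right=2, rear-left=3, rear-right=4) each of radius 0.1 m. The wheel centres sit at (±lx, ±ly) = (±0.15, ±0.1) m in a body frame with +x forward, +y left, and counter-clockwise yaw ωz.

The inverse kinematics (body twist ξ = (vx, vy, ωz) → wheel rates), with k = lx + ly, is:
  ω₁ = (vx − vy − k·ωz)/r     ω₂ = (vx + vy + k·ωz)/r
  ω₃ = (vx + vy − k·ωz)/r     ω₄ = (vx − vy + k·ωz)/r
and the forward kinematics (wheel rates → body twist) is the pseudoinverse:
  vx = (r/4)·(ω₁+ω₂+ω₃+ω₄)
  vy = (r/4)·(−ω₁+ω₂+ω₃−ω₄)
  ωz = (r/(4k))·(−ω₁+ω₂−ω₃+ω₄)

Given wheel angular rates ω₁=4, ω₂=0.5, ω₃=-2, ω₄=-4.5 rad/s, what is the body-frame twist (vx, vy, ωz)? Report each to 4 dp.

k = lx + ly = 0.15 + 0.1 = 0.2500
ω₁+ω₂+ω₃+ω₄ = -2.0000  →  vx = (0.1/4)·-2.0000 = -0.0500
−ω₁+ω₂+ω₃−ω₄ = -1.0000  →  vy = (0.1/4)·-1.0000 = -0.0250
−ω₁+ω₂−ω₃+ω₄ = -6.0000  →  ωz = (0.1/1.0000)·-6.0000 = -0.6000

(-0.0500, -0.0250, -0.6000)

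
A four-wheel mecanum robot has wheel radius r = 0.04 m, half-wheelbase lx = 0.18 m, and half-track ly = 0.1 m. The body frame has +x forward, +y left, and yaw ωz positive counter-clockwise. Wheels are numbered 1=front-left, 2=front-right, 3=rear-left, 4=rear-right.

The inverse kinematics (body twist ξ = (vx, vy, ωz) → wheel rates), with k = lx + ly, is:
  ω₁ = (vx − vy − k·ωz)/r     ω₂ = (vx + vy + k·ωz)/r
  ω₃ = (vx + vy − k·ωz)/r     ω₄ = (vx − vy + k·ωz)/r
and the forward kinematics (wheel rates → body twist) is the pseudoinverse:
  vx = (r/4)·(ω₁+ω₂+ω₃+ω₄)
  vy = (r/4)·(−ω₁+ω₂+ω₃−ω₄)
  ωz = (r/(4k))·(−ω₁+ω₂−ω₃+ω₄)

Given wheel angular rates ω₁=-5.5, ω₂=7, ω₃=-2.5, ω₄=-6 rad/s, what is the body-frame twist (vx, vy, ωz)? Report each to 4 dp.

(-0.0700, 0.1600, 0.3214)

k = lx + ly = 0.18 + 0.1 = 0.2800
ω₁+ω₂+ω₃+ω₄ = -7.0000  →  vx = (0.04/4)·-7.0000 = -0.0700
−ω₁+ω₂+ω₃−ω₄ = 16.0000  →  vy = (0.04/4)·16.0000 = 0.1600
−ω₁+ω₂−ω₃+ω₄ = 9.0000  →  ωz = (0.04/1.1200)·9.0000 = 0.3214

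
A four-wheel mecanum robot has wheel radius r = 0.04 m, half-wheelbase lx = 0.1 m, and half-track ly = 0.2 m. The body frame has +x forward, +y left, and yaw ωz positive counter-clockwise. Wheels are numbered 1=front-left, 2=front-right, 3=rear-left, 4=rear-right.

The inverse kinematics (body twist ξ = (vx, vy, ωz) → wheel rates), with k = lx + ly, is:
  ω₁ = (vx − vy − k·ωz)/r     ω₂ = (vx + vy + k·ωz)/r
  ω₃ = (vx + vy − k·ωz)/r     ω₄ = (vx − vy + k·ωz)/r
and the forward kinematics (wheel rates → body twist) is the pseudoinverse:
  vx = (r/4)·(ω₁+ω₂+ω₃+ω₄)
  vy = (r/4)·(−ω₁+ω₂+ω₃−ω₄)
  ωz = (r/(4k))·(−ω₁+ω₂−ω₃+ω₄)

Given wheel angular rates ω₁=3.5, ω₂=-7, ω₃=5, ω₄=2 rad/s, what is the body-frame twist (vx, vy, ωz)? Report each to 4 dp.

k = lx + ly = 0.1 + 0.2 = 0.3000
ω₁+ω₂+ω₃+ω₄ = 3.5000  →  vx = (0.04/4)·3.5000 = 0.0350
−ω₁+ω₂+ω₃−ω₄ = -7.5000  →  vy = (0.04/4)·-7.5000 = -0.0750
−ω₁+ω₂−ω₃+ω₄ = -13.5000  →  ωz = (0.04/1.2000)·-13.5000 = -0.4500

(0.0350, -0.0750, -0.4500)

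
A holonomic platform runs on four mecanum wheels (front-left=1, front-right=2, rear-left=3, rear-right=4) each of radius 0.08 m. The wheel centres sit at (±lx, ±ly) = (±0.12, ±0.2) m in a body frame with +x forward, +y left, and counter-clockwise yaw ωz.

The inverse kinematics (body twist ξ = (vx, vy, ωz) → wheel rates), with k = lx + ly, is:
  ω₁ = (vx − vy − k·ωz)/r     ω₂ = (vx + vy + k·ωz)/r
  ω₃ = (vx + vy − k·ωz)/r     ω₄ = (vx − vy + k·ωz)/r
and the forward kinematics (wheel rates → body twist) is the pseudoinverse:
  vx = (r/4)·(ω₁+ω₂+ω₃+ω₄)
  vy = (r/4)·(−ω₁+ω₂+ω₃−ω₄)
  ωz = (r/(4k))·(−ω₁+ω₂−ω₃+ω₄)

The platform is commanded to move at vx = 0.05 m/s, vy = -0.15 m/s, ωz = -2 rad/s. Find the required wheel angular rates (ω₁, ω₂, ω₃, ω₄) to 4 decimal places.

k = lx + ly = 0.12 + 0.2 = 0.3200;  k·ωz = 0.3200·-2 = -0.6400
ω₁ (FL) = (vx − vy − k·ωz)/r = 0.8400/0.08 = 10.5000
ω₂ (FR) = (vx + vy + k·ωz)/r = -0.7400/0.08 = -9.2500
ω₃ (RL) = (vx + vy − k·ωz)/r = 0.5400/0.08 = 6.7500
ω₄ (RR) = (vx − vy + k·ωz)/r = -0.4400/0.08 = -5.5000

(10.5000, -9.2500, 6.7500, -5.5000)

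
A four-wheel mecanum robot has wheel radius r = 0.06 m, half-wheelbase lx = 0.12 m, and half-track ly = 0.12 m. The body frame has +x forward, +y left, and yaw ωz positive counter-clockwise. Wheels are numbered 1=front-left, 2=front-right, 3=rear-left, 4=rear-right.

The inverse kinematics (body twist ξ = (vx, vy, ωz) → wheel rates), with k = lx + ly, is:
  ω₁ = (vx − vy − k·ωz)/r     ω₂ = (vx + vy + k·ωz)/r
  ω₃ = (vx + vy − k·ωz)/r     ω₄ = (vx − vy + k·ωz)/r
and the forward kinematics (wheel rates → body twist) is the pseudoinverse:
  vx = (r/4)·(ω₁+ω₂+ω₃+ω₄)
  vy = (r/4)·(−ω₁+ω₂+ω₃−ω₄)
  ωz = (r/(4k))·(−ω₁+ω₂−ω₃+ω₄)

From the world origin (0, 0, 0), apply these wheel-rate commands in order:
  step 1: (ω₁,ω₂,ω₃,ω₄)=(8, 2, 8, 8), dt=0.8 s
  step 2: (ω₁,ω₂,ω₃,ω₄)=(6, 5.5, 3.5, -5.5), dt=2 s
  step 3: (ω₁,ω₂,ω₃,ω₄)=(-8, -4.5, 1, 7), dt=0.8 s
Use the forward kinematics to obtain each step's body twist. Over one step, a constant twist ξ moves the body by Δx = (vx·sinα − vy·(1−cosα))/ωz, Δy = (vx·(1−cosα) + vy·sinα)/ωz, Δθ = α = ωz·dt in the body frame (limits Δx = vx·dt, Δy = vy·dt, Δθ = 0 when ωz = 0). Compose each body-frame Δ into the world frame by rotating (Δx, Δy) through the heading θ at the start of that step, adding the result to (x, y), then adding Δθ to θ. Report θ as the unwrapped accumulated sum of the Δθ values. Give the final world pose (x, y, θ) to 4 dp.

step 1: ξ=(vx,vy,ωz)=(0.3900, -0.0900, -0.3750), dt=0.8 → body Δ=(0.2966, -0.1174, -0.3000) → world pose (0.2966, -0.1174, -0.3000)
step 2: ξ=(vx,vy,ωz)=(0.1425, 0.1275, -0.5938), dt=2.0 → body Δ=(0.3570, 0.0489, -1.1875) → world pose (0.6521, -0.1762, -1.4875)
step 3: ξ=(vx,vy,ωz)=(-0.0675, -0.0375, 0.5938), dt=0.8 → body Δ=(-0.0450, -0.0415, 0.4750) → world pose (0.6071, -0.1348, -1.0125)

(0.6071, -0.1348, -1.0125)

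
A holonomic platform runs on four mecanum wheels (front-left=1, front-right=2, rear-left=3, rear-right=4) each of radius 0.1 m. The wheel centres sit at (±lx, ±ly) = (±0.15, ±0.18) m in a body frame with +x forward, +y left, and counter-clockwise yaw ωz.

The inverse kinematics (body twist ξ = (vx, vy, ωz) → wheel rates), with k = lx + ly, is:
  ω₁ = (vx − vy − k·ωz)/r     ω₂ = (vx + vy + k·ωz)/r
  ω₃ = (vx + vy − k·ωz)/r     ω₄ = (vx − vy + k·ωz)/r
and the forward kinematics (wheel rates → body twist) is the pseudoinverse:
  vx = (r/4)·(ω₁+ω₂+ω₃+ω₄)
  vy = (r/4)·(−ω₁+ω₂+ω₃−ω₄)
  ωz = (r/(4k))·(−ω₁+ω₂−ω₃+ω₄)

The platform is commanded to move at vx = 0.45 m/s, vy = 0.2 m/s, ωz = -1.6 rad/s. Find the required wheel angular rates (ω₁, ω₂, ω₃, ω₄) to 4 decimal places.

k = lx + ly = 0.15 + 0.18 = 0.3300;  k·ωz = 0.3300·-1.6 = -0.5280
ω₁ (FL) = (vx − vy − k·ωz)/r = 0.7780/0.1 = 7.7800
ω₂ (FR) = (vx + vy + k·ωz)/r = 0.1220/0.1 = 1.2200
ω₃ (RL) = (vx + vy − k·ωz)/r = 1.1780/0.1 = 11.7800
ω₄ (RR) = (vx − vy + k·ωz)/r = -0.2780/0.1 = -2.7800

(7.7800, 1.2200, 11.7800, -2.7800)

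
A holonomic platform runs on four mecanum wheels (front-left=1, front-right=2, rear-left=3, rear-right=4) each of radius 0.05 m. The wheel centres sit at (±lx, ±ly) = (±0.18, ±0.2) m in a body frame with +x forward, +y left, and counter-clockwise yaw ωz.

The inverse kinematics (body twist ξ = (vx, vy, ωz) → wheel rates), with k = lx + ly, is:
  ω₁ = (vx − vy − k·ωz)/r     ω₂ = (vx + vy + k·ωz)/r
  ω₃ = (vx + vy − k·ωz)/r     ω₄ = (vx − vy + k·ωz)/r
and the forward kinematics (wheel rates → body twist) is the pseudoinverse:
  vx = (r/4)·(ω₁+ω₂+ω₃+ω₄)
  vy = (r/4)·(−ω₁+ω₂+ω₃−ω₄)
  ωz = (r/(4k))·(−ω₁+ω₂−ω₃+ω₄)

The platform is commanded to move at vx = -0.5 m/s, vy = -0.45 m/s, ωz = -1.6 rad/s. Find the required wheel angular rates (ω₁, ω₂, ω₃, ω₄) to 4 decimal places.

(11.1600, -31.1600, -6.8400, -13.1600)

k = lx + ly = 0.18 + 0.2 = 0.3800;  k·ωz = 0.3800·-1.6 = -0.6080
ω₁ (FL) = (vx − vy − k·ωz)/r = 0.5580/0.05 = 11.1600
ω₂ (FR) = (vx + vy + k·ωz)/r = -1.5580/0.05 = -31.1600
ω₃ (RL) = (vx + vy − k·ωz)/r = -0.3420/0.05 = -6.8400
ω₄ (RR) = (vx − vy + k·ωz)/r = -0.6580/0.05 = -13.1600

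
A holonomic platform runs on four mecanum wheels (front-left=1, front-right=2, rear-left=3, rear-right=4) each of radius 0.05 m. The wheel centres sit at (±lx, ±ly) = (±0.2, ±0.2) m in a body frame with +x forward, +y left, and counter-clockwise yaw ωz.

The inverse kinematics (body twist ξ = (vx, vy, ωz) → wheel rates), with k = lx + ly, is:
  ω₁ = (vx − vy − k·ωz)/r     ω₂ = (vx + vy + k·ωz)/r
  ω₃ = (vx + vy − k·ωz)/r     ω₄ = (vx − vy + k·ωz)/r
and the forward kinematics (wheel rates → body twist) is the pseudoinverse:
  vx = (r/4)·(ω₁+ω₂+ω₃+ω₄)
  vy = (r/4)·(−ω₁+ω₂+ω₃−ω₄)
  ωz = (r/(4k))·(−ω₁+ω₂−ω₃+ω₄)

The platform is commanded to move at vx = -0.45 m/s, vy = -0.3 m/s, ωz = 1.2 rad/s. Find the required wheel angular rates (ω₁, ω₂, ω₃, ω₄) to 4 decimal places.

(-12.6000, -5.4000, -24.6000, 6.6000)

k = lx + ly = 0.2 + 0.2 = 0.4000;  k·ωz = 0.4000·1.2 = 0.4800
ω₁ (FL) = (vx − vy − k·ωz)/r = -0.6300/0.05 = -12.6000
ω₂ (FR) = (vx + vy + k·ωz)/r = -0.2700/0.05 = -5.4000
ω₃ (RL) = (vx + vy − k·ωz)/r = -1.2300/0.05 = -24.6000
ω₄ (RR) = (vx − vy + k·ωz)/r = 0.3300/0.05 = 6.6000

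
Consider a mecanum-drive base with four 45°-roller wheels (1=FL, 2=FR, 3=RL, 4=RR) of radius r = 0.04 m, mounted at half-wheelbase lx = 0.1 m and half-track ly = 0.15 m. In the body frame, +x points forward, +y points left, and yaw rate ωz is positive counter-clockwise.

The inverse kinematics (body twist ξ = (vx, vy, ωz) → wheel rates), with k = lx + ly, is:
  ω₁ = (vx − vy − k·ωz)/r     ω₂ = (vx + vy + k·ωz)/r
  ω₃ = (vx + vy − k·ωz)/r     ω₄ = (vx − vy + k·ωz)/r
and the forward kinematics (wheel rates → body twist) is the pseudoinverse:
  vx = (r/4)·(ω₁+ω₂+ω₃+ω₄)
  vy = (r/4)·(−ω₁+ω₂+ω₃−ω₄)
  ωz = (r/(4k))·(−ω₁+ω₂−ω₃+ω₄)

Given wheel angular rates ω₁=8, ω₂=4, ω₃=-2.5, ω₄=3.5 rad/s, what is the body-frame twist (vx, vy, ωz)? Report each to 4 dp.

k = lx + ly = 0.1 + 0.15 = 0.2500
ω₁+ω₂+ω₃+ω₄ = 13.0000  →  vx = (0.04/4)·13.0000 = 0.1300
−ω₁+ω₂+ω₃−ω₄ = -10.0000  →  vy = (0.04/4)·-10.0000 = -0.1000
−ω₁+ω₂−ω₃+ω₄ = 2.0000  →  ωz = (0.04/1.0000)·2.0000 = 0.0800

(0.1300, -0.1000, 0.0800)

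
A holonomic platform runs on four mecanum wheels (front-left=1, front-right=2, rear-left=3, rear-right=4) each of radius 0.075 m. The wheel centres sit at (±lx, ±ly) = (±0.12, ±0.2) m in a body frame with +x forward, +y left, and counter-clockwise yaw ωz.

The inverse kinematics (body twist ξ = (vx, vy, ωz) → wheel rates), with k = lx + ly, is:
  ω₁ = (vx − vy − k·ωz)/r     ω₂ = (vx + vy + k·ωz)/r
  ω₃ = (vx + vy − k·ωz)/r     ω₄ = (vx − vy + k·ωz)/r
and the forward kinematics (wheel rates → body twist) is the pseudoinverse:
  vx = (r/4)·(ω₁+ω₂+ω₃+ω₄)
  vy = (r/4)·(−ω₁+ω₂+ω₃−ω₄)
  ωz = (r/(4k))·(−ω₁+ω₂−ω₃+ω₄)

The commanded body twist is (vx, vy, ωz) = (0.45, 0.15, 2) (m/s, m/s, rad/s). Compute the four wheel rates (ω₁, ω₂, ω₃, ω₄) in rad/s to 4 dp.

(-4.5333, 16.5333, -0.5333, 12.5333)

k = lx + ly = 0.12 + 0.2 = 0.3200;  k·ωz = 0.3200·2 = 0.6400
ω₁ (FL) = (vx − vy − k·ωz)/r = -0.3400/0.075 = -4.5333
ω₂ (FR) = (vx + vy + k·ωz)/r = 1.2400/0.075 = 16.5333
ω₃ (RL) = (vx + vy − k·ωz)/r = -0.0400/0.075 = -0.5333
ω₄ (RR) = (vx − vy + k·ωz)/r = 0.9400/0.075 = 12.5333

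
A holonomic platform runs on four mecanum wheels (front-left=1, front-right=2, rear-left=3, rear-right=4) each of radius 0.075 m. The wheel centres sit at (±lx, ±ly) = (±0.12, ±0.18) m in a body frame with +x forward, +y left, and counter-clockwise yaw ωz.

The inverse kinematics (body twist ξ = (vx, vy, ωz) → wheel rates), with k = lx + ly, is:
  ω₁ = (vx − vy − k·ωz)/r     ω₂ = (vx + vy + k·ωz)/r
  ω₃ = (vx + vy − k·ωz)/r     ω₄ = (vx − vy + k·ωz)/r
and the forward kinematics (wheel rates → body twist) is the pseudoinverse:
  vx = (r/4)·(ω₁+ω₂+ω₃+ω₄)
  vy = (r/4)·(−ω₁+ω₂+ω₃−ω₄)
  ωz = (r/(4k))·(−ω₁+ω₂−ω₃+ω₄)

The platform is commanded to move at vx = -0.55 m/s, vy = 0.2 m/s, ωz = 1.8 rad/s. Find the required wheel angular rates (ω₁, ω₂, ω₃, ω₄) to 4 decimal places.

(-17.2000, 2.5333, -11.8667, -2.8000)

k = lx + ly = 0.12 + 0.18 = 0.3000;  k·ωz = 0.3000·1.8 = 0.5400
ω₁ (FL) = (vx − vy − k·ωz)/r = -1.2900/0.075 = -17.2000
ω₂ (FR) = (vx + vy + k·ωz)/r = 0.1900/0.075 = 2.5333
ω₃ (RL) = (vx + vy − k·ωz)/r = -0.8900/0.075 = -11.8667
ω₄ (RR) = (vx − vy + k·ωz)/r = -0.2100/0.075 = -2.8000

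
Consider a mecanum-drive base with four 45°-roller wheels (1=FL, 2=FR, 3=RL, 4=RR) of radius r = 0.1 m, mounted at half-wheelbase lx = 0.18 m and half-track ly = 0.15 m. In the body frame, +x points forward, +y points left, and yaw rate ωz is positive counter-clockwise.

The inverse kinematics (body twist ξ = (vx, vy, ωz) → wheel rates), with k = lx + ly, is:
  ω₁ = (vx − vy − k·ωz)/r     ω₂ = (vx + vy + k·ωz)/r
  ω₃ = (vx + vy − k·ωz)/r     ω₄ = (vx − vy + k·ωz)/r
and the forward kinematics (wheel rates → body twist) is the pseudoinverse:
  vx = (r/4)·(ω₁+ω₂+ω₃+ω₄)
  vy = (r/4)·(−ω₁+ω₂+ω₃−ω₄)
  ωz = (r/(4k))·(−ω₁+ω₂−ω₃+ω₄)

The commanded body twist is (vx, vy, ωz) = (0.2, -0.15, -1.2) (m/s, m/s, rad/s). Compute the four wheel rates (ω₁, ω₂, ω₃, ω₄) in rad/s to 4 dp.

k = lx + ly = 0.18 + 0.15 = 0.3300;  k·ωz = 0.3300·-1.2 = -0.3960
ω₁ (FL) = (vx − vy − k·ωz)/r = 0.7460/0.1 = 7.4600
ω₂ (FR) = (vx + vy + k·ωz)/r = -0.3460/0.1 = -3.4600
ω₃ (RL) = (vx + vy − k·ωz)/r = 0.4460/0.1 = 4.4600
ω₄ (RR) = (vx − vy + k·ωz)/r = -0.0460/0.1 = -0.4600

(7.4600, -3.4600, 4.4600, -0.4600)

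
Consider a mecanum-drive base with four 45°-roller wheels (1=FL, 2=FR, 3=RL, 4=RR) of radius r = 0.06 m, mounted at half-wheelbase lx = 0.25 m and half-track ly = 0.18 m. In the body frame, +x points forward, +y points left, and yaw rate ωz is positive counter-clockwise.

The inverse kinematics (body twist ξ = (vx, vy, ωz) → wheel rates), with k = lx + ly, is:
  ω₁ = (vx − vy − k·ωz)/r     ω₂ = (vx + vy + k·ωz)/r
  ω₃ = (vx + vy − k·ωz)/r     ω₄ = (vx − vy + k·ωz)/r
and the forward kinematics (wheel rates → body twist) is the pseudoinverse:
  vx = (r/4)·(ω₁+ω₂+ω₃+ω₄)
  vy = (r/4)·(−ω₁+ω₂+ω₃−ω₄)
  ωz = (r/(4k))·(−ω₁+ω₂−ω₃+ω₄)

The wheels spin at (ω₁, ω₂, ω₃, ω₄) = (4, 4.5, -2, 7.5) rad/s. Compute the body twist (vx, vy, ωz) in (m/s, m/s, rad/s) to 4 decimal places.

(0.2100, -0.1350, 0.3488)

k = lx + ly = 0.25 + 0.18 = 0.4300
ω₁+ω₂+ω₃+ω₄ = 14.0000  →  vx = (0.06/4)·14.0000 = 0.2100
−ω₁+ω₂+ω₃−ω₄ = -9.0000  →  vy = (0.06/4)·-9.0000 = -0.1350
−ω₁+ω₂−ω₃+ω₄ = 10.0000  →  ωz = (0.06/1.7200)·10.0000 = 0.3488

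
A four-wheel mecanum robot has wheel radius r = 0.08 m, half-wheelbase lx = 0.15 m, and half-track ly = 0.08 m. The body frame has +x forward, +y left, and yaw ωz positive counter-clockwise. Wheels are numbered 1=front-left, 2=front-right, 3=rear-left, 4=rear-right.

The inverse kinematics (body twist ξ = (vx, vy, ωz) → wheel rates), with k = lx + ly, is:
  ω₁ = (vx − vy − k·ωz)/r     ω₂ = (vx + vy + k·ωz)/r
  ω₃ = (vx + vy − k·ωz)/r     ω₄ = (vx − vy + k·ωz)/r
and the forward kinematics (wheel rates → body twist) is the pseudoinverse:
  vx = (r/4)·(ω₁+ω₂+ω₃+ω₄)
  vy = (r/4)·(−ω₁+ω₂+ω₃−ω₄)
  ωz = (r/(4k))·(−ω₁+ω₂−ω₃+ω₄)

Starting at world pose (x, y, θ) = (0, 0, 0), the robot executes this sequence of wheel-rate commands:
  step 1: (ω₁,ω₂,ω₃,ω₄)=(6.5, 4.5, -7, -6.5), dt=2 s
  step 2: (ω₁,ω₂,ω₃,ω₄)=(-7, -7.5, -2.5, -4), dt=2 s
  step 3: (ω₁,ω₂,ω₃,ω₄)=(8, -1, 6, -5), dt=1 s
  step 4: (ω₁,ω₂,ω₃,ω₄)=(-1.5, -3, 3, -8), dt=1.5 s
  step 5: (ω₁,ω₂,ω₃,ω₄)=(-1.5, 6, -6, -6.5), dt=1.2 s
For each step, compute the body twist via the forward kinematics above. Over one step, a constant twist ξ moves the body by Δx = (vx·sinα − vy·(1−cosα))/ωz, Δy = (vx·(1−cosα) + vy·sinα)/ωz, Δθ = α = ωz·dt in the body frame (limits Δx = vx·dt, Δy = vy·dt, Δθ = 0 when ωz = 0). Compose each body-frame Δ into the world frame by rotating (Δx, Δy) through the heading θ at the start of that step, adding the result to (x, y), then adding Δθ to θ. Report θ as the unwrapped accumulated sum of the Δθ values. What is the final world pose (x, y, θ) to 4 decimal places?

step 1: ξ=(vx,vy,ωz)=(-0.0500, -0.0500, -0.1304), dt=2.0 → body Δ=(-0.1118, -0.0859, -0.2609) → world pose (-0.1118, -0.0859, -0.2609)
step 2: ξ=(vx,vy,ωz)=(-0.4200, 0.0200, -0.1739), dt=2.0 → body Δ=(-0.8163, 0.1838, -0.3478) → world pose (-0.8531, 0.3022, -0.6087)
step 3: ξ=(vx,vy,ωz)=(0.1600, 0.0400, -1.7391), dt=1.0 → body Δ=(0.1176, -0.0847, -1.7391) → world pose (-0.8051, 0.1655, -2.3478)
step 4: ξ=(vx,vy,ωz)=(-0.1900, 0.1900, -1.0870), dt=1.5 → body Δ=(0.0107, 0.3597, -1.6304) → world pose (-0.5562, -0.0944, -3.9783)
step 5: ξ=(vx,vy,ωz)=(-0.1600, 0.1600, 0.6087), dt=1.2 → body Δ=(-0.2424, 0.1083, 0.7304) → world pose (-0.4742, -0.3469, -3.2478)

(-0.4742, -0.3469, -3.2478)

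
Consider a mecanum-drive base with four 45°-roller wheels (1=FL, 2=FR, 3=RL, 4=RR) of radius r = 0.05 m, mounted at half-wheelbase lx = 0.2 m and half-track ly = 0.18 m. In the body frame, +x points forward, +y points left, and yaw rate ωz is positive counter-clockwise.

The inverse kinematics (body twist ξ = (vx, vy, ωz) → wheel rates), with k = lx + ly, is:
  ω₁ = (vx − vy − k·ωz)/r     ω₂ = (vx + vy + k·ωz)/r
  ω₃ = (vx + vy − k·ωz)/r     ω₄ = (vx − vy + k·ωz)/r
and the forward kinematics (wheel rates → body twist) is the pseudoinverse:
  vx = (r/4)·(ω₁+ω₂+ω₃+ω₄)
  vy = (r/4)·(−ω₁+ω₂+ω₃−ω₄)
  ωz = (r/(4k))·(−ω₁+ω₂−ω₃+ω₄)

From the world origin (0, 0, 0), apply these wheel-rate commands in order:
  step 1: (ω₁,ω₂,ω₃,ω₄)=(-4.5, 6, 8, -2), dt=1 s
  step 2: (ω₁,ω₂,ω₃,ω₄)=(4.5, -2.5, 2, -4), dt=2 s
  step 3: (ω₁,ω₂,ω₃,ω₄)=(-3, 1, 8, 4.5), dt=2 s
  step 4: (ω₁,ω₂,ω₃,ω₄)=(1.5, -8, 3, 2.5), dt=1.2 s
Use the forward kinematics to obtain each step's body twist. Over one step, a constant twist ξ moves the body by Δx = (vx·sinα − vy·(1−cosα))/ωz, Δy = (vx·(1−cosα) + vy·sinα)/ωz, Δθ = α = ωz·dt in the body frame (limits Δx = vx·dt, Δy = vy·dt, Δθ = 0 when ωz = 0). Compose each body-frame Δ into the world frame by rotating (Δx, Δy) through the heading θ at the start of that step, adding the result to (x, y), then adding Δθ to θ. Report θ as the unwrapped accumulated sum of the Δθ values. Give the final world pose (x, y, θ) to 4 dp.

step 1: ξ=(vx,vy,ωz)=(0.0938, 0.2563, 0.0164), dt=1.0 → body Δ=(0.0916, 0.2570, 0.0164) → world pose (0.0916, 0.2570, 0.0164)
step 2: ξ=(vx,vy,ωz)=(0.0000, -0.0125, -0.4276), dt=2.0 → body Δ=(-0.0101, -0.0221, -0.8553) → world pose (0.0819, 0.2348, -0.8388)
step 3: ξ=(vx,vy,ωz)=(0.1313, 0.0938, 0.0164), dt=2.0 → body Δ=(0.2594, 0.1918, 0.0329) → world pose (0.3980, 0.1700, -0.8059)
step 4: ξ=(vx,vy,ωz)=(-0.0125, -0.1125, -0.3289), dt=1.2 → body Δ=(-0.0409, -0.1286, -0.3947) → world pose (0.2768, 0.1105, -1.2007)

(0.2768, 0.1105, -1.2007)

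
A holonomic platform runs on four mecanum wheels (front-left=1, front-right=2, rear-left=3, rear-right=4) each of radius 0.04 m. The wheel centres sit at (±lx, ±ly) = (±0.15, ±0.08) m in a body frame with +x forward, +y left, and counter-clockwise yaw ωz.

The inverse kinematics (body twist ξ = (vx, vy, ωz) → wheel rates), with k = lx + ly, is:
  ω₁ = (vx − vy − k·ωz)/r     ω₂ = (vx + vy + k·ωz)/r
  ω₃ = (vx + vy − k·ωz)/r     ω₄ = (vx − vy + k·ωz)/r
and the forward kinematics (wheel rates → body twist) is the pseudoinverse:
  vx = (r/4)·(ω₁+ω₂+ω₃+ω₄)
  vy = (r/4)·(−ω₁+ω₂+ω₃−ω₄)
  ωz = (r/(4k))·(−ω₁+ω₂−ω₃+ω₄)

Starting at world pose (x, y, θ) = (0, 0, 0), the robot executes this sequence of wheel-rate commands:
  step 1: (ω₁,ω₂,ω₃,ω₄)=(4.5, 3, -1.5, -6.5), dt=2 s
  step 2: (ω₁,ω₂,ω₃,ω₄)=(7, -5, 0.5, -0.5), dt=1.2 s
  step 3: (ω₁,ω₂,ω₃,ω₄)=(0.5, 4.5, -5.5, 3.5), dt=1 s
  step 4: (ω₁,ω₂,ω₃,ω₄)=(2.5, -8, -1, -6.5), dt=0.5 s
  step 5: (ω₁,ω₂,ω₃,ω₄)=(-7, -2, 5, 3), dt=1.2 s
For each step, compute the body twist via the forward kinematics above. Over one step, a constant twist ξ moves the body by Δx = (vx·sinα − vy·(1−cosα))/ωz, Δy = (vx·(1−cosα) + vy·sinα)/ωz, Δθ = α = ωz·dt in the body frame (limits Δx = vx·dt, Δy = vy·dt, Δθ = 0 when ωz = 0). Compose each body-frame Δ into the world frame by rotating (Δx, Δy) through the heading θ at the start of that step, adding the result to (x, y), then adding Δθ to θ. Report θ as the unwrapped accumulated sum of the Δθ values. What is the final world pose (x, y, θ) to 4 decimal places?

step 1: ξ=(vx,vy,ωz)=(-0.0050, 0.0350, -0.2826), dt=2.0 → body Δ=(0.0098, 0.0691, -0.5652) → world pose (0.0098, 0.0691, -0.5652)
step 2: ξ=(vx,vy,ωz)=(0.0200, -0.1100, -0.5652), dt=1.2 → body Δ=(-0.0209, -0.1299, -0.6783) → world pose (-0.0774, -0.0295, -1.2435)
step 3: ξ=(vx,vy,ωz)=(0.0300, -0.0500, 0.5652), dt=1.0 → body Δ=(0.0422, -0.0391, 0.5652) → world pose (-0.1009, -0.0820, -0.6783)
step 4: ξ=(vx,vy,ωz)=(-0.1300, -0.0500, -0.6957), dt=0.5 → body Δ=(-0.0680, -0.0133, -0.3478) → world pose (-0.1622, -0.0497, -1.0261)
step 5: ξ=(vx,vy,ωz)=(-0.0100, 0.0700, 0.1304), dt=1.2 → body Δ=(-0.0185, 0.0827, 0.1565) → world pose (-0.1011, 0.0090, -0.8696)

(-0.1011, 0.0090, -0.8696)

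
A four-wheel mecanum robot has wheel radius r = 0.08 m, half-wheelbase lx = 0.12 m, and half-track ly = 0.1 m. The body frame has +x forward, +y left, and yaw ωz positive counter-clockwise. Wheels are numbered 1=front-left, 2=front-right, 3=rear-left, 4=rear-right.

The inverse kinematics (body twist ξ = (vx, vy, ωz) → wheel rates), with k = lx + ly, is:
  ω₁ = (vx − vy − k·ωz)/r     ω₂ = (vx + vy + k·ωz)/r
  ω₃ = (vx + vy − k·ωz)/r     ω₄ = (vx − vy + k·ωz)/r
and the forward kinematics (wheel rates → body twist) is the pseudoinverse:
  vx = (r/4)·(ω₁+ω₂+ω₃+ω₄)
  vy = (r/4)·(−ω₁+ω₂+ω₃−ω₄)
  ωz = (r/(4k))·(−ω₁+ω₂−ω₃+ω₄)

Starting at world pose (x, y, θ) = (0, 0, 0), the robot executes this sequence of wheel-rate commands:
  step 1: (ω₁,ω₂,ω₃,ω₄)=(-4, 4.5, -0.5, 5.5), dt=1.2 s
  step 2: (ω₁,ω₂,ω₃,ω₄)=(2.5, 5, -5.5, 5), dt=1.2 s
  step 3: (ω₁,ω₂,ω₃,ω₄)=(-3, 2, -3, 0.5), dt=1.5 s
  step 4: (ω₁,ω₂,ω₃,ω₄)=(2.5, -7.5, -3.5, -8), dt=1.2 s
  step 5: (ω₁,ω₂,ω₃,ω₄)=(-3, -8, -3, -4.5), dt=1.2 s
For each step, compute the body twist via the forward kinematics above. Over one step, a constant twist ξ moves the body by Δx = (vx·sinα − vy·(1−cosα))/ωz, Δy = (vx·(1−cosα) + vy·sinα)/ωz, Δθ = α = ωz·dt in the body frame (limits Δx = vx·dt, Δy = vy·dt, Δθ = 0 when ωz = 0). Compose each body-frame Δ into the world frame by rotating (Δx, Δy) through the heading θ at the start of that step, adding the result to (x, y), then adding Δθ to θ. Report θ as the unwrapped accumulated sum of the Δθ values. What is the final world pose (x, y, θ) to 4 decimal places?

(0.8332, 0.2580, 1.8682)

step 1: ξ=(vx,vy,ωz)=(0.1100, 0.0500, 1.3182), dt=1.2 → body Δ=(0.0451, 0.1223, 1.5818) → world pose (0.0451, 0.1223, 1.5818)
step 2: ξ=(vx,vy,ωz)=(0.1400, -0.1600, 1.1818), dt=1.2 → body Δ=(0.2319, -0.0334, 1.4182) → world pose (0.0759, 0.3545, 3.0000)
step 3: ξ=(vx,vy,ωz)=(-0.0700, 0.0300, 0.7727), dt=1.5 → body Δ=(-0.1063, -0.0188, 1.1591) → world pose (0.1838, 0.3581, 4.1591)
step 4: ξ=(vx,vy,ωz)=(-0.3300, -0.1100, -1.3182), dt=1.2 → body Δ=(-0.3347, 0.1697, -1.5818) → world pose (0.5040, 0.5537, 2.5773)
step 5: ξ=(vx,vy,ωz)=(-0.3700, -0.0700, -0.5909), dt=1.2 → body Δ=(-0.4363, 0.0738, -0.7091) → world pose (0.8332, 0.2580, 1.8682)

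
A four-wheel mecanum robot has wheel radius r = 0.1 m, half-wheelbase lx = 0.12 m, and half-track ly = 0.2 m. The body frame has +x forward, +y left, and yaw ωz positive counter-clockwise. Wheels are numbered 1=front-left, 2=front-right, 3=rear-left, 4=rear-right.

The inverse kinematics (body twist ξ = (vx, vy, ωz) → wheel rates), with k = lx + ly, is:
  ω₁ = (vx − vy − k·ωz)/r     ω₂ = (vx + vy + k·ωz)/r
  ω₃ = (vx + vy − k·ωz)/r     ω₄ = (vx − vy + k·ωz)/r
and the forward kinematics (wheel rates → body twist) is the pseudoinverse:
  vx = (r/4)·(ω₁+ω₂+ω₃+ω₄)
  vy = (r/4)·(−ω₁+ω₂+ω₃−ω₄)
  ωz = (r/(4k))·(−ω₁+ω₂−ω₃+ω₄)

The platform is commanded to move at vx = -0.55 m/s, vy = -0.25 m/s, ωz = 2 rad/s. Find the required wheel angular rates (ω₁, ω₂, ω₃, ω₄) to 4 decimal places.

k = lx + ly = 0.12 + 0.2 = 0.3200;  k·ωz = 0.3200·2 = 0.6400
ω₁ (FL) = (vx − vy − k·ωz)/r = -0.9400/0.1 = -9.4000
ω₂ (FR) = (vx + vy + k·ωz)/r = -0.1600/0.1 = -1.6000
ω₃ (RL) = (vx + vy − k·ωz)/r = -1.4400/0.1 = -14.4000
ω₄ (RR) = (vx − vy + k·ωz)/r = 0.3400/0.1 = 3.4000

(-9.4000, -1.6000, -14.4000, 3.4000)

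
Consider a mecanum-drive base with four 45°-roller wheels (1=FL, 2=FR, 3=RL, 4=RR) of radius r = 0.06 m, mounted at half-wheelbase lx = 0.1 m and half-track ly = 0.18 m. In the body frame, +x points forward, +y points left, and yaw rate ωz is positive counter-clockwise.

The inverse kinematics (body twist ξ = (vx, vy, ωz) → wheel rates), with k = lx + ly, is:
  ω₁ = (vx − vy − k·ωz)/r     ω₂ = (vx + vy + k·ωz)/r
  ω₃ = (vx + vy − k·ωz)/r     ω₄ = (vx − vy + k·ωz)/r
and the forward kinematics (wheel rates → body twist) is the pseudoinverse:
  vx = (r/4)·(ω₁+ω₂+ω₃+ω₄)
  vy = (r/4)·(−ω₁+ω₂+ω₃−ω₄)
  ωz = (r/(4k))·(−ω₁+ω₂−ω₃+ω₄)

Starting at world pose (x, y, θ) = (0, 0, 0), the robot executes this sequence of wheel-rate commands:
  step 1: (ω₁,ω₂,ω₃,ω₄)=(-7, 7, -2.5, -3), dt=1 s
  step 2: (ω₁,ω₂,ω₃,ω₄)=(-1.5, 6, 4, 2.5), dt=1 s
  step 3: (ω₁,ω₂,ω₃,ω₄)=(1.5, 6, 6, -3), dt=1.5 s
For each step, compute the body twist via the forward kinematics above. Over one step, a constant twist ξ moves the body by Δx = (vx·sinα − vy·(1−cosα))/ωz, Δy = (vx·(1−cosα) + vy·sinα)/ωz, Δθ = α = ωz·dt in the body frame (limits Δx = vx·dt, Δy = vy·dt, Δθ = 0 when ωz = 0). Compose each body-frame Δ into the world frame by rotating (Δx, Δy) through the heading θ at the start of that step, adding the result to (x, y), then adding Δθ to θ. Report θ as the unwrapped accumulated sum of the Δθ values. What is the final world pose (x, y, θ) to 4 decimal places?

step 1: ξ=(vx,vy,ωz)=(-0.0825, 0.2175, 0.7232), dt=1.0 → body Δ=(-0.1508, 0.1705, 0.7232) → world pose (-0.1508, 0.1705, 0.7232)
step 2: ξ=(vx,vy,ωz)=(0.1650, 0.1350, 0.3214), dt=1.0 → body Δ=(0.1407, 0.1590, 0.3214) → world pose (-0.1505, 0.3827, 1.0446)
step 3: ξ=(vx,vy,ωz)=(0.1575, 0.2025, -0.2411), dt=1.5 → body Δ=(0.2855, 0.2549, -0.3616) → world pose (-0.2276, 0.7576, 0.6830)

(-0.2276, 0.7576, 0.6830)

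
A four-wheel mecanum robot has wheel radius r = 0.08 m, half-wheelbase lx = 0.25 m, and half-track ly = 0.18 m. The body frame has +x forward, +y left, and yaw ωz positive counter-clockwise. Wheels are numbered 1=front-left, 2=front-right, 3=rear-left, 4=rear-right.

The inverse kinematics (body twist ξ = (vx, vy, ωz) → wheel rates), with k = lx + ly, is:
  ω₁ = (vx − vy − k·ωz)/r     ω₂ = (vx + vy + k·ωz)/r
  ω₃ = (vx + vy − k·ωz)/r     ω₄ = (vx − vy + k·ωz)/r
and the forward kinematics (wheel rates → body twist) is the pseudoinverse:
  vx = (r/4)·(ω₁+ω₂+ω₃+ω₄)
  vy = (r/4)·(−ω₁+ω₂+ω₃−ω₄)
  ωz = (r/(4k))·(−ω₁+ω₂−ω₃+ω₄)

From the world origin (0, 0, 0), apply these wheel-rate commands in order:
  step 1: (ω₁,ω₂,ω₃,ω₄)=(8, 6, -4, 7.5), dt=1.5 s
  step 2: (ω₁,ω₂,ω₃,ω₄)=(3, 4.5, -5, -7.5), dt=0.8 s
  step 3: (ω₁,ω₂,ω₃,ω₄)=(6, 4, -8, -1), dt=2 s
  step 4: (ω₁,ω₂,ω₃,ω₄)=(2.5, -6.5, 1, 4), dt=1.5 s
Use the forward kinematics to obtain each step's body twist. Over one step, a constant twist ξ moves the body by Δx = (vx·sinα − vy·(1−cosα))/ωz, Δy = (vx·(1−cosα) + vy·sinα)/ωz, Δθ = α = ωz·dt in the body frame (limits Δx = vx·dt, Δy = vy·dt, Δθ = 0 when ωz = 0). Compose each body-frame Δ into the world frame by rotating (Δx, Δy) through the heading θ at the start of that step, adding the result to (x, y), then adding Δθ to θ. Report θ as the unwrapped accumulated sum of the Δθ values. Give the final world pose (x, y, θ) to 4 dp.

step 1: ξ=(vx,vy,ωz)=(0.3500, -0.2700, 0.4419), dt=1.5 → body Δ=(0.6168, -0.2083, 0.6628) → world pose (0.6168, -0.2083, 0.6628)
step 2: ξ=(vx,vy,ωz)=(-0.1000, 0.0800, -0.0465), dt=0.8 → body Δ=(-0.0788, 0.0655, -0.0372) → world pose (0.5144, -0.2052, 0.6256)
step 3: ξ=(vx,vy,ωz)=(0.0200, -0.1800, 0.2326), dt=2.0 → body Δ=(0.1208, -0.3380, 0.4651) → world pose (0.8102, -0.4084, 1.0907)
step 4: ξ=(vx,vy,ωz)=(0.0200, -0.2400, -0.2791), dt=1.5 → body Δ=(-0.0451, -0.3558, -0.4186) → world pose (1.1049, -0.6128, 0.6721)

(1.1049, -0.6128, 0.6721)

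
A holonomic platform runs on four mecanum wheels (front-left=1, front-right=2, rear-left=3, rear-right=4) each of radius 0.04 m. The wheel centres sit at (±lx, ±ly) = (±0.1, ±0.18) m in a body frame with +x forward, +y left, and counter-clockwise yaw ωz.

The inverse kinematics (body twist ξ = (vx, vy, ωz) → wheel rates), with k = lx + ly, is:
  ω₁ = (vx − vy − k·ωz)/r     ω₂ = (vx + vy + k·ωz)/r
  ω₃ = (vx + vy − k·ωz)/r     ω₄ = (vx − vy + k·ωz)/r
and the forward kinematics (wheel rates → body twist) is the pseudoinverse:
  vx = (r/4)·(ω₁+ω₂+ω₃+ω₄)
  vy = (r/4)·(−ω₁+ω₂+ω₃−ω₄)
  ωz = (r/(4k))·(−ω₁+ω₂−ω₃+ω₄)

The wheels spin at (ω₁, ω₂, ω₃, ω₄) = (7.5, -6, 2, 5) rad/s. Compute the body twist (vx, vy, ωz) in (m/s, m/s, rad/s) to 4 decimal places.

k = lx + ly = 0.1 + 0.18 = 0.2800
ω₁+ω₂+ω₃+ω₄ = 8.5000  →  vx = (0.04/4)·8.5000 = 0.0850
−ω₁+ω₂+ω₃−ω₄ = -16.5000  →  vy = (0.04/4)·-16.5000 = -0.1650
−ω₁+ω₂−ω₃+ω₄ = -10.5000  →  ωz = (0.04/1.1200)·-10.5000 = -0.3750

(0.0850, -0.1650, -0.3750)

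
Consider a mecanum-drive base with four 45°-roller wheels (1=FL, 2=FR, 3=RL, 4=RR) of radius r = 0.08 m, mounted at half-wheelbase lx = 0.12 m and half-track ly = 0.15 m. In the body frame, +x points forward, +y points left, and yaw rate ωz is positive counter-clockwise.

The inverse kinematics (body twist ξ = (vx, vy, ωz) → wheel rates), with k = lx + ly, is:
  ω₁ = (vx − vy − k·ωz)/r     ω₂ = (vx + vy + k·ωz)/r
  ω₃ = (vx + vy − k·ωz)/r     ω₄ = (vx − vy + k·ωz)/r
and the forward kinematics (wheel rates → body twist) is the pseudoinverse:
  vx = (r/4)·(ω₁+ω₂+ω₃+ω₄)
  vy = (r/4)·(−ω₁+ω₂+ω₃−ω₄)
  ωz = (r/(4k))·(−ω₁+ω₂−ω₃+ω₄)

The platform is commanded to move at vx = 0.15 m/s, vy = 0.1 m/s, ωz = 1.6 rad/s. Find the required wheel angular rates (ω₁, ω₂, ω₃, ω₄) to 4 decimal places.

k = lx + ly = 0.12 + 0.15 = 0.2700;  k·ωz = 0.2700·1.6 = 0.4320
ω₁ (FL) = (vx − vy − k·ωz)/r = -0.3820/0.08 = -4.7750
ω₂ (FR) = (vx + vy + k·ωz)/r = 0.6820/0.08 = 8.5250
ω₃ (RL) = (vx + vy − k·ωz)/r = -0.1820/0.08 = -2.2750
ω₄ (RR) = (vx − vy + k·ωz)/r = 0.4820/0.08 = 6.0250

(-4.7750, 8.5250, -2.2750, 6.0250)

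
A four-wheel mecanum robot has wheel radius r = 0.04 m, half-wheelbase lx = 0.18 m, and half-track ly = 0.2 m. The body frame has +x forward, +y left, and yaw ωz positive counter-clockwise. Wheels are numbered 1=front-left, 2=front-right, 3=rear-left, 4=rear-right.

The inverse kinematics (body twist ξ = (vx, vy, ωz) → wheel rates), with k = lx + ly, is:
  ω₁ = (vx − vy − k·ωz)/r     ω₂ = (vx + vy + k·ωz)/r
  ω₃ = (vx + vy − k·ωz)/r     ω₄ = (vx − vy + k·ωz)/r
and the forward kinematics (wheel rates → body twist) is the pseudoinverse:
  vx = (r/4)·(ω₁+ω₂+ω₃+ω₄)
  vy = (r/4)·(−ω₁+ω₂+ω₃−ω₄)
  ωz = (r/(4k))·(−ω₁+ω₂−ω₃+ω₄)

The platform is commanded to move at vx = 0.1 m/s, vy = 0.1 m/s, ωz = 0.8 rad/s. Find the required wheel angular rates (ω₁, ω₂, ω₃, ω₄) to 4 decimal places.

k = lx + ly = 0.18 + 0.2 = 0.3800;  k·ωz = 0.3800·0.8 = 0.3040
ω₁ (FL) = (vx − vy − k·ωz)/r = -0.3040/0.04 = -7.6000
ω₂ (FR) = (vx + vy + k·ωz)/r = 0.5040/0.04 = 12.6000
ω₃ (RL) = (vx + vy − k·ωz)/r = -0.1040/0.04 = -2.6000
ω₄ (RR) = (vx − vy + k·ωz)/r = 0.3040/0.04 = 7.6000

(-7.6000, 12.6000, -2.6000, 7.6000)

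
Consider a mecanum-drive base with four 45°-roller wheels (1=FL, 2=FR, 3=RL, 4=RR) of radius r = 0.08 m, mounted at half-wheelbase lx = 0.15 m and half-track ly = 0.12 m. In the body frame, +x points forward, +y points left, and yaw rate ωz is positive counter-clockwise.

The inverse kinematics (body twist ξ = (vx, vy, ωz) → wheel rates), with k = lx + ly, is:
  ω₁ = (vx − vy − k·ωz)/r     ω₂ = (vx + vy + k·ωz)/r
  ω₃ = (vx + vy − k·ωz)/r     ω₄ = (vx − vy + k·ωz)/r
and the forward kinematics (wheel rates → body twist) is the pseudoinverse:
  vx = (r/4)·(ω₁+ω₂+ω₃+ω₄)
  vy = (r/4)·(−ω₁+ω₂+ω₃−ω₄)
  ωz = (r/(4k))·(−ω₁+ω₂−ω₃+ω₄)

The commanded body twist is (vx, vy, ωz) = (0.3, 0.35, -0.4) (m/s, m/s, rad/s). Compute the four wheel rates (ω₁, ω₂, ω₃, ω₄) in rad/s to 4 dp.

(0.7250, 6.7750, 9.4750, -1.9750)

k = lx + ly = 0.15 + 0.12 = 0.2700;  k·ωz = 0.2700·-0.4 = -0.1080
ω₁ (FL) = (vx − vy − k·ωz)/r = 0.0580/0.08 = 0.7250
ω₂ (FR) = (vx + vy + k·ωz)/r = 0.5420/0.08 = 6.7750
ω₃ (RL) = (vx + vy − k·ωz)/r = 0.7580/0.08 = 9.4750
ω₄ (RR) = (vx − vy + k·ωz)/r = -0.1580/0.08 = -1.9750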